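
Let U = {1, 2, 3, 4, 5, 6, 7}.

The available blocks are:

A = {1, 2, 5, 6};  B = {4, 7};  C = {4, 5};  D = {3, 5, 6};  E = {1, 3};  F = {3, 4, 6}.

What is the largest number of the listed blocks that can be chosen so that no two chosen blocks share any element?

B, D are pairwise disjoint (B={4,7}; D={3,5,6}).
Every remaining block overlaps one of these, and no 3 of the listed blocks are pairwise disjoint, so 2 is the maximum.

2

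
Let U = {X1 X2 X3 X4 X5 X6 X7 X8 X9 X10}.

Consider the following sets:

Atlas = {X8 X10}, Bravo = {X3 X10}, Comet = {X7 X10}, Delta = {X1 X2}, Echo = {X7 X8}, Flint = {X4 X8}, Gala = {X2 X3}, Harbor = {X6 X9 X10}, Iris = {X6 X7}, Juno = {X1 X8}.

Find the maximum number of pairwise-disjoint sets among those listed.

Bravo, Delta, Flint, Iris are pairwise disjoint (Bravo={X3,X10}; Delta={X1,X2}; Flint={X4,X8}; Iris={X6,X7}).
Every remaining set overlaps one of these, and no 5 of the listed sets are pairwise disjoint, so 4 is the maximum.

4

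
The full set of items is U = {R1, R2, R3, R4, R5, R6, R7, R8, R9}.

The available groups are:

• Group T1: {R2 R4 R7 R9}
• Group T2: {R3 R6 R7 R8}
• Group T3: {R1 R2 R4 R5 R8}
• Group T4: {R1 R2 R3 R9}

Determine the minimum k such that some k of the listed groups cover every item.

3

T1 and T2 and T3 together: T1 ∪ T2 ∪ T3 = {R1, R2, R3, R4, R5, R6, R7, R8, R9} — every item is covered.
Only T3 contains R5, so T3 is forced; the remaining 4 items need at least 2 more groups (each remaining group adds at most 3) — so at least 3 groups are needed, and 3 is optimal.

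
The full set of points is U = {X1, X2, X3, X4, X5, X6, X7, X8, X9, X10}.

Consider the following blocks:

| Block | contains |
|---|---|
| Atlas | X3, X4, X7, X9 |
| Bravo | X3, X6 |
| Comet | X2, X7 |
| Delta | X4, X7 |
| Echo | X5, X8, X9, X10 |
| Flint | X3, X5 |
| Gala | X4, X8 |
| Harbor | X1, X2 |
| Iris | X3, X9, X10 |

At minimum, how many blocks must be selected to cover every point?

4

Atlas and Bravo and Echo and Harbor together: Atlas ∪ Bravo ∪ Echo ∪ Harbor = {X1, X2, X3, X4, X5, X6, X7, X8, X9, X10} — every point is covered.
No 3 of the 9 blocks cover everything (all 84 combinations miss at least one point), so 4 is optimal.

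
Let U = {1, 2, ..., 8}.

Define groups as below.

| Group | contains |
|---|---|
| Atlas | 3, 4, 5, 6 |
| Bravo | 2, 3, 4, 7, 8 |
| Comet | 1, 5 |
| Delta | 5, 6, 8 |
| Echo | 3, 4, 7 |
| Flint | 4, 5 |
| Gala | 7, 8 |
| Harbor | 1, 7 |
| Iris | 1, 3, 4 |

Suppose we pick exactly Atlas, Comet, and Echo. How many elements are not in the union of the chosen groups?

2

Union of Atlas, Comet, Echo = {1, 3, 4, 5, 6, 7}.
Not covered: 2, 8 — 2 elements.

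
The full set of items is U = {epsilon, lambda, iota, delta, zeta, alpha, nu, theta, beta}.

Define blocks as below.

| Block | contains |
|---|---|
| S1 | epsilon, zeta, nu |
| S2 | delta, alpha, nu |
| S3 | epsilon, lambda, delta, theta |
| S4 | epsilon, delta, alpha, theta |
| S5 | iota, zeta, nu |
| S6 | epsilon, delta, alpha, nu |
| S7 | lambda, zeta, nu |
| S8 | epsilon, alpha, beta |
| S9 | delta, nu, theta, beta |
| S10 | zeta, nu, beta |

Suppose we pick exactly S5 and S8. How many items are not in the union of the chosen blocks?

Union of S5, S8 = {epsilon, iota, zeta, alpha, nu, beta}.
Not covered: lambda, delta, theta — 3 items.

3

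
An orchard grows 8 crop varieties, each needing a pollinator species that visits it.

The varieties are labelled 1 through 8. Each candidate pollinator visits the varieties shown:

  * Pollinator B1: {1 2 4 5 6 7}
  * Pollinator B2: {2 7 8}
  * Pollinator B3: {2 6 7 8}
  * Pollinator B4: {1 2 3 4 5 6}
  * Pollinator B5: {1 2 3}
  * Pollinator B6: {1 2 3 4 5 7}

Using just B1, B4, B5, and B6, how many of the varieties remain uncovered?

Union of B1, B4, B5, B6 = {1, 2, 3, 4, 5, 6, 7}.
Not covered: 8 — 1 variety.

1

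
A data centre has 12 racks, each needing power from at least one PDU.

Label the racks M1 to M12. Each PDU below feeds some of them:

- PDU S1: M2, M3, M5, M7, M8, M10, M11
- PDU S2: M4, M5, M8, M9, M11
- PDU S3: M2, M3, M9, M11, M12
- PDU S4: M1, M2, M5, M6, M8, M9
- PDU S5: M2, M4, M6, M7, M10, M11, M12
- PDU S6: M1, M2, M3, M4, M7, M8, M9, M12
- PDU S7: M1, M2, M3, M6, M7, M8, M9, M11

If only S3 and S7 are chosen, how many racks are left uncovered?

3

Union of S3, S7 = {M1, M2, M3, M6, M7, M8, M9, M11, M12}.
Not covered: M4, M5, M10 — 3 racks.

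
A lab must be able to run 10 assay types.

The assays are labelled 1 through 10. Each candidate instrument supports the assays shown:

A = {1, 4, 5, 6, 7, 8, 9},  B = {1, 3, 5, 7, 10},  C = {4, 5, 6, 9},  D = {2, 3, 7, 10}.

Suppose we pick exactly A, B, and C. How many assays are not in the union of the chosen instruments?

1

Union of A, B, C = {1, 3, 4, 5, 6, 7, 8, 9, 10}.
Not covered: 2 — 1 assay.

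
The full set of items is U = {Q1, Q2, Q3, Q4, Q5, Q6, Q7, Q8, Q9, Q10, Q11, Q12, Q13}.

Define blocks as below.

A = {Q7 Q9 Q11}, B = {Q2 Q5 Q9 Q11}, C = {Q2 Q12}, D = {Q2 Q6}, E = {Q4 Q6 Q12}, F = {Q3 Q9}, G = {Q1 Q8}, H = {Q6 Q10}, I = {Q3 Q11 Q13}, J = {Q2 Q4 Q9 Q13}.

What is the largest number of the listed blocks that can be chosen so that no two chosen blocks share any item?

4

C, F, G, H are pairwise disjoint (C={Q2,Q12}; F={Q3,Q9}; G={Q1,Q8}; H={Q6,Q10}).
Every remaining block overlaps one of these, and no 5 of the listed blocks are pairwise disjoint, so 4 is the maximum.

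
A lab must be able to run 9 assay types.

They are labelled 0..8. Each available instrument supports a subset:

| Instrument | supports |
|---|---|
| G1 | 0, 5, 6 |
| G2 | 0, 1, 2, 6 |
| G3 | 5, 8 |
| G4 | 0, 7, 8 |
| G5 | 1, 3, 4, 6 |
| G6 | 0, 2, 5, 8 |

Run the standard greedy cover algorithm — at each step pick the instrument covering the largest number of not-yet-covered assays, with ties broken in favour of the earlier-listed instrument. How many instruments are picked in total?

Greedy: pick G2 (covers 4 new) → pick G3 (covers 2 new) → pick G5 (covers 2 new) → pick G4 (covers 1 new). Total picks: 4.
(The true minimum cover uses only 3 instruments, so greedy is not optimal here.)

4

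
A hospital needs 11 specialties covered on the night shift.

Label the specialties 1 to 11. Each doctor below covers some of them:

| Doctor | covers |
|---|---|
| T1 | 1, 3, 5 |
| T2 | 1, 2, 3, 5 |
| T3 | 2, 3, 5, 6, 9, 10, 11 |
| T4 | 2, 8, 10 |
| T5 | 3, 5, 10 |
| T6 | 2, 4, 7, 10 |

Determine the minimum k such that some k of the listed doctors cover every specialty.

4

T2 and T3 and T4 and T6 together: T2 ∪ T3 ∪ T4 ∪ T6 = {1, 2, 3, 4, 5, 6, 7, 8, 9, 10, 11} — every specialty is covered.
No 3 of the 6 doctors cover everything (all 20 combinations miss at least one specialty), so 4 is optimal.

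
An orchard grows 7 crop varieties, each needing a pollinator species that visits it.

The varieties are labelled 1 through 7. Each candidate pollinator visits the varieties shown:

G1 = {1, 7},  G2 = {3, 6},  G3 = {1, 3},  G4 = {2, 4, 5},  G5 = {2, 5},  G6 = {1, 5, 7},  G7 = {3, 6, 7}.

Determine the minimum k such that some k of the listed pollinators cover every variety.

3

G2 and G4 and G6 together: G2 ∪ G4 ∪ G6 = {1, 2, 3, 4, 5, 6, 7} — every variety is covered.
Each pollinator has at most 3 varieties, and 2·3 = 6 < 7 — so at least 3 pollinators are needed, and 3 is optimal.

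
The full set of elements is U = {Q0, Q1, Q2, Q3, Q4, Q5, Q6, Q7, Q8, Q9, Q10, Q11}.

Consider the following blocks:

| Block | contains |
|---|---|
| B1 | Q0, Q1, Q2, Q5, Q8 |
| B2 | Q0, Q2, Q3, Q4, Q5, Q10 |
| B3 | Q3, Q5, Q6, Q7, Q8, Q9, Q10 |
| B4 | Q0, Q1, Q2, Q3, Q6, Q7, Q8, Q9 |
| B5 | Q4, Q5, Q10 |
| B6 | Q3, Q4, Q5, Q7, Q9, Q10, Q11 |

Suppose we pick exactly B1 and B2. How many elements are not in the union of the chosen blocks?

Union of B1, B2 = {Q0, Q1, Q2, Q3, Q4, Q5, Q8, Q10}.
Not covered: Q6, Q7, Q9, Q11 — 4 elements.

4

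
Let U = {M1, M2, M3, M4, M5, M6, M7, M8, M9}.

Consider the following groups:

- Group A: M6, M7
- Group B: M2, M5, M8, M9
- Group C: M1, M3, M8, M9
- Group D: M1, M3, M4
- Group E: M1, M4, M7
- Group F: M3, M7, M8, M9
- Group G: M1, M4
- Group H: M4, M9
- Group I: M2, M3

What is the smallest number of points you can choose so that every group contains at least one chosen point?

4

The 4 points {M3, M4, M6, M8} hit every group.
No choice of 3 points meets every group, so 4 is the minimum.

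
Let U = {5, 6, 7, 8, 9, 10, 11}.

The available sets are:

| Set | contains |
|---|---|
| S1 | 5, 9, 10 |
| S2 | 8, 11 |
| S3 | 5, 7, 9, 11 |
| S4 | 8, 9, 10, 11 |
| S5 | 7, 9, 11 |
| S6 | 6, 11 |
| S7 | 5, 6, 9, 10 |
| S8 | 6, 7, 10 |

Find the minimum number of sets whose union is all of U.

3

S2 and S3 and S7 together: S2 ∪ S3 ∪ S7 = {5, 6, 7, 8, 9, 10, 11} — every element is covered.
No 2 of the 8 sets cover everything (all 28 combinations miss at least one element), so 3 is optimal.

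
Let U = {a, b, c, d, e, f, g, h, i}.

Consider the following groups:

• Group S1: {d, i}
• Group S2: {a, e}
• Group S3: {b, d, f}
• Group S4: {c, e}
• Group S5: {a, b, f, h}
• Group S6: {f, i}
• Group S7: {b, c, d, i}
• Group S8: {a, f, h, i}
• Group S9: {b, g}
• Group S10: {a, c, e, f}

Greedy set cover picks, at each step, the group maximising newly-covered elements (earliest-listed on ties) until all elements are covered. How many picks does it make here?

4

Greedy: pick S5 (covers 4 new) → pick S7 (covers 3 new) → pick S2 (covers 1 new) → pick S9 (covers 1 new). Total picks: 4.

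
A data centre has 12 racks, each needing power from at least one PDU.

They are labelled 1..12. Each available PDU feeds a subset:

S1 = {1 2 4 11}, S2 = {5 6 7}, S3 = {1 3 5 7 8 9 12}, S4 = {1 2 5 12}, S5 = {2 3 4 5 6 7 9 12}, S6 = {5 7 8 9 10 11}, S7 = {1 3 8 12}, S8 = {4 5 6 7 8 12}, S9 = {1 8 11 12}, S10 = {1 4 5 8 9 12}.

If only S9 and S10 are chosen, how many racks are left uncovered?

5

Union of S9, S10 = {1, 4, 5, 8, 9, 11, 12}.
Not covered: 2, 3, 6, 7, 10 — 5 racks.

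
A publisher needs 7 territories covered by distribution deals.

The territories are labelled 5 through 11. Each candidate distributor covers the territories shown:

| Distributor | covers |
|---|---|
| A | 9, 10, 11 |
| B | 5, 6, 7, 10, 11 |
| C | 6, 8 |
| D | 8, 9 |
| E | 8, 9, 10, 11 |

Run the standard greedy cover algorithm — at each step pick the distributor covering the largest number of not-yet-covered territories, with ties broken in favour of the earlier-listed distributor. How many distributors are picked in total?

Greedy: pick B (covers 5 new) → pick D (covers 2 new). Total picks: 2.

2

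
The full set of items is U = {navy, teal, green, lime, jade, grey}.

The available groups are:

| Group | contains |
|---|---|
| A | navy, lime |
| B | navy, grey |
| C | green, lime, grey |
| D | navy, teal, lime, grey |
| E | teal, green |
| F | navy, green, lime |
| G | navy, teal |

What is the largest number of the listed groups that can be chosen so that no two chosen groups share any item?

2

C, G are pairwise disjoint (C={green,lime,grey}; G={navy,teal}).
Every remaining group overlaps one of these, and no 3 of the listed groups are pairwise disjoint, so 2 is the maximum.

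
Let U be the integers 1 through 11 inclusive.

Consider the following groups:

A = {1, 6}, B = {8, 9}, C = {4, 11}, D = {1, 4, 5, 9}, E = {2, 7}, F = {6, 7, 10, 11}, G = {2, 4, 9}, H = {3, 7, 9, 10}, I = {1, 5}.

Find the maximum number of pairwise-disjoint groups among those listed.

4

B, C, E, I are pairwise disjoint (B={8,9}; C={4,11}; E={2,7}; I={1,5}).
Every remaining group overlaps one of these, and no 5 of the listed groups are pairwise disjoint, so 4 is the maximum.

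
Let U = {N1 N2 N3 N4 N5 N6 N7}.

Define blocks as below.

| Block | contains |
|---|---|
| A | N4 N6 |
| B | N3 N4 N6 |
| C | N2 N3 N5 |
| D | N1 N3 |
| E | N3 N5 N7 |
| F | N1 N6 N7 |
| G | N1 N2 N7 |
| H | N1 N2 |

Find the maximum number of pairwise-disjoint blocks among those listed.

A, E, H are pairwise disjoint (A={N4,N6}; E={N3,N5,N7}; H={N1,N2}).
Every remaining block overlaps one of these, and no 4 of the listed blocks are pairwise disjoint, so 3 is the maximum.

3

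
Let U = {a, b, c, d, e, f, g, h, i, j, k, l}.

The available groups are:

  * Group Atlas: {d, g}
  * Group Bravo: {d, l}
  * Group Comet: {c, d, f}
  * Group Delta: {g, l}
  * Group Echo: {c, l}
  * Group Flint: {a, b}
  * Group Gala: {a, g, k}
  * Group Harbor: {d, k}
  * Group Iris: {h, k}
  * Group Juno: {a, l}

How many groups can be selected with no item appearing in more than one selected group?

4

Comet, Delta, Flint, Iris are pairwise disjoint (Comet={c,d,f}; Delta={g,l}; Flint={a,b}; Iris={h,k}).
Every remaining group overlaps one of these, and no 5 of the listed groups are pairwise disjoint, so 4 is the maximum.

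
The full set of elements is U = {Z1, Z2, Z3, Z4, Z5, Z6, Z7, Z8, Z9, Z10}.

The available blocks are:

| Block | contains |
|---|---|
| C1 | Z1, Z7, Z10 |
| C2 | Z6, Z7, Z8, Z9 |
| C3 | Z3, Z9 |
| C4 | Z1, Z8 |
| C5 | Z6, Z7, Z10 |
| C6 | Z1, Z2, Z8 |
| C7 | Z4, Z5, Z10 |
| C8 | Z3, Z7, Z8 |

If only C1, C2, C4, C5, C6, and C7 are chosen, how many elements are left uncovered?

Union of C1, C2, C4, C5, C6, C7 = {Z1, Z2, Z4, Z5, Z6, Z7, Z8, Z9, Z10}.
Not covered: Z3 — 1 element.

1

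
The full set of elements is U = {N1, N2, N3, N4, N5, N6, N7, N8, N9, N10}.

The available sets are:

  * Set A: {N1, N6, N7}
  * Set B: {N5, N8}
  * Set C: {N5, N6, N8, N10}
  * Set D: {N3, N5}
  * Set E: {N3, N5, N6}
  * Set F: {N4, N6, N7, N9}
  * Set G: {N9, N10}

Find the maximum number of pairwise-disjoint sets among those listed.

A, D, G are pairwise disjoint (A={N1,N6,N7}; D={N3,N5}; G={N9,N10}).
Every remaining set overlaps one of these, and no 4 of the listed sets are pairwise disjoint, so 3 is the maximum.

3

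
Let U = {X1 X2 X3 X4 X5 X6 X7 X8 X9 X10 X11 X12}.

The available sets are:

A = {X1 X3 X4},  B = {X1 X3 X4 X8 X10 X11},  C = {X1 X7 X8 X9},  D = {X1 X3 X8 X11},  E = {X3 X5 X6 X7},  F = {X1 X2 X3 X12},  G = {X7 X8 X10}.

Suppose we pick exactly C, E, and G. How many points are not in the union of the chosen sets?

4

Union of C, E, G = {X1, X3, X5, X6, X7, X8, X9, X10}.
Not covered: X2, X4, X11, X12 — 4 points.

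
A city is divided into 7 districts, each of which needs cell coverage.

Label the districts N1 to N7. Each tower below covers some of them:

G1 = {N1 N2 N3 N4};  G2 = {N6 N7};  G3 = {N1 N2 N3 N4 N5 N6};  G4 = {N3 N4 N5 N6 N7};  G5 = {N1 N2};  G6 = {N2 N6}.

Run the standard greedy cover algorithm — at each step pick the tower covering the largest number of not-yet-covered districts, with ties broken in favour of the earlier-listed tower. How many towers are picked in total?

Greedy: pick G3 (covers 6 new) → pick G2 (covers 1 new). Total picks: 2.

2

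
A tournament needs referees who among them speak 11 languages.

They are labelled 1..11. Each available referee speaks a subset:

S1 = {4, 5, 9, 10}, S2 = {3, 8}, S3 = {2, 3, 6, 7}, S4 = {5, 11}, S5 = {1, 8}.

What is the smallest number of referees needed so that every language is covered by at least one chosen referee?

4

S1 and S3 and S4 and S5 together: S1 ∪ S3 ∪ S4 ∪ S5 = {1, 2, 3, 4, 5, 6, 7, 8, 9, 10, 11} — every language is covered.
Only S5 contains 1, so S5 is forced; the remaining 9 languages need at least 3 more referees (each remaining referee adds at most 4) — so at least 4 referees are needed, and 4 is optimal.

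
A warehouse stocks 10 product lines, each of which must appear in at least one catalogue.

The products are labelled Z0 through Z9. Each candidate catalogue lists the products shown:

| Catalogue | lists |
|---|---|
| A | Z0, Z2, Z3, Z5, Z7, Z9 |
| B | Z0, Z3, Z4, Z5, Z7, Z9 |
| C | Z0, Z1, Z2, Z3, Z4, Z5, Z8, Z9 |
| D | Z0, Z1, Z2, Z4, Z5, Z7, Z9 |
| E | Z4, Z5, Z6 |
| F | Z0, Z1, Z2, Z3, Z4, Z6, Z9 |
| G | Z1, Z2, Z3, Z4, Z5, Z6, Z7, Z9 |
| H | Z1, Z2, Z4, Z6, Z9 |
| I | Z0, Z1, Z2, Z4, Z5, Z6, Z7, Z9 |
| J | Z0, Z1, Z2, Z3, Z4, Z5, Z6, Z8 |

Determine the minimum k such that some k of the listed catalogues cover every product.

Take {B, J}. Their union is {Z0, Z1, Z2, Z3, Z4, Z5, Z6, Z7, Z8, Z9}, which is all 10 products.
No single catalogue has all 10 products (the largest, C, has 8), so 2 is optimal.

2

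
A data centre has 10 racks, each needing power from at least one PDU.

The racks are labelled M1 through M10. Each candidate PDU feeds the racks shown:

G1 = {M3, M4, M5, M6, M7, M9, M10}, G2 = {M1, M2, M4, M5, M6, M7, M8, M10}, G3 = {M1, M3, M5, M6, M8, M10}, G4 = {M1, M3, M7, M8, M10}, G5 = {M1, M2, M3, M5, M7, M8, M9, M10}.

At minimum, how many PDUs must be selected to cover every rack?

G1 and G2 together: G1 ∪ G2 = {M1, M2, M3, M4, M5, M6, M7, M8, M9, M10} — every rack is covered.
No single PDU has all 10 racks (the largest, G2, has 8), so 2 is optimal.

2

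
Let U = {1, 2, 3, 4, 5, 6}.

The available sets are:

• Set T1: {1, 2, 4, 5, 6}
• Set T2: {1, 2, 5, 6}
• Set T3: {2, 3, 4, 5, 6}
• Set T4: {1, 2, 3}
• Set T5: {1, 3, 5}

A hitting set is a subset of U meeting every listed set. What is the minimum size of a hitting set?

2

The 2 elements {3, 6} hit every set.
No single element lies in every set, so at least 2 are needed and 2 is optimal.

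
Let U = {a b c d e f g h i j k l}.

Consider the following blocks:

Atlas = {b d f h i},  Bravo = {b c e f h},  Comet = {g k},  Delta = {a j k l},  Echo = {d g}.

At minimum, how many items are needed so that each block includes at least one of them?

The 3 items {f, g, l} hit every block.
The blocks Bravo, Delta, Echo are pairwise disjoint, so any hitting set needs a separate item for each — at least 3. Hence 3 is optimal.

3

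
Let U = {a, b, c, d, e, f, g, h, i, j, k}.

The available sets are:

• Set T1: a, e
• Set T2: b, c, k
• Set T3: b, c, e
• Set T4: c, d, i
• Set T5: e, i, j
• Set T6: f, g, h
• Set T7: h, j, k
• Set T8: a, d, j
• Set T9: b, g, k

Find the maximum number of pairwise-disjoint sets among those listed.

T1, T4, T6 are pairwise disjoint (T1={a,e}; T4={c,d,i}; T6={f,g,h}).
Every remaining set overlaps one of these, and no 4 of the listed sets are pairwise disjoint, so 3 is the maximum.

3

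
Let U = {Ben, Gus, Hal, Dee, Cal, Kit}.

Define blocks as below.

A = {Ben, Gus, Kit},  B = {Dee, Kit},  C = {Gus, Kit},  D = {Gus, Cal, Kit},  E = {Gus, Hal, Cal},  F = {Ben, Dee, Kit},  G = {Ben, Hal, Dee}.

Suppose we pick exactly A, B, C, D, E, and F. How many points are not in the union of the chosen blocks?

Union of A, B, C, D, E, F = {Ben, Gus, Hal, Dee, Cal, Kit} — that's every point, so 0 are uncovered.

0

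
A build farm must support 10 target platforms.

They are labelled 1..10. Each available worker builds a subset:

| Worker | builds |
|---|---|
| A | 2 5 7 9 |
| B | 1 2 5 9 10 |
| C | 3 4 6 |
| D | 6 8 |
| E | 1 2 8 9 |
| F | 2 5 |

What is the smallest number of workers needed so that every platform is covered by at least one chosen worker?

A and B and C and D together: A ∪ B ∪ C ∪ D = {1, 2, 3, 4, 5, 6, 7, 8, 9, 10} — every platform is covered.
No 3 of the 6 workers cover everything (all 20 combinations miss at least one platform), so 4 is optimal.

4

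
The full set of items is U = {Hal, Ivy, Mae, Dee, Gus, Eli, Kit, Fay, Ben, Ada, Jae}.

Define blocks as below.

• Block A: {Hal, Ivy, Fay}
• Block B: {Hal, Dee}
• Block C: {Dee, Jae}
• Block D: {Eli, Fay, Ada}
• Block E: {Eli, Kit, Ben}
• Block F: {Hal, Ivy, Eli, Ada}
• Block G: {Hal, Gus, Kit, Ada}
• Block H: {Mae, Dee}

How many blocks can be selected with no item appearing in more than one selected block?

3

A, C, E are pairwise disjoint (A={Hal,Ivy,Fay}; C={Dee,Jae}; E={Eli,Kit,Ben}).
Every remaining block overlaps one of these, and no 4 of the listed blocks are pairwise disjoint, so 3 is the maximum.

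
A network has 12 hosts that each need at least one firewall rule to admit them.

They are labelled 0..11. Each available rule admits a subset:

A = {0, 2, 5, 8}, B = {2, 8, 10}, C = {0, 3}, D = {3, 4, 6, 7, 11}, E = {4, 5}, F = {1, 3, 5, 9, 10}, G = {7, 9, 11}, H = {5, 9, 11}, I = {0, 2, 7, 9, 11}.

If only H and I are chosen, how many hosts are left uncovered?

6

Union of H, I = {0, 2, 5, 7, 9, 11}.
Not covered: 1, 3, 4, 6, 8, 10 — 6 hosts.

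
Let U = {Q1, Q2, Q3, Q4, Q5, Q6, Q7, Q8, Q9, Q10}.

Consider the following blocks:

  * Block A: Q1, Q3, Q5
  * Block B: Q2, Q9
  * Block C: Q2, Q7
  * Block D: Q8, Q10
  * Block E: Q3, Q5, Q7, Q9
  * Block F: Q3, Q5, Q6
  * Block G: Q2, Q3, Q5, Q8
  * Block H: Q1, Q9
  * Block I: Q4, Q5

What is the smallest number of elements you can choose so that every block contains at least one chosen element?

4

The 4 elements {Q2, Q5, Q9, Q10} hit every block.
The blocks C, D, H, I are pairwise disjoint, so any hitting set needs a separate element for each — at least 4. Hence 4 is optimal.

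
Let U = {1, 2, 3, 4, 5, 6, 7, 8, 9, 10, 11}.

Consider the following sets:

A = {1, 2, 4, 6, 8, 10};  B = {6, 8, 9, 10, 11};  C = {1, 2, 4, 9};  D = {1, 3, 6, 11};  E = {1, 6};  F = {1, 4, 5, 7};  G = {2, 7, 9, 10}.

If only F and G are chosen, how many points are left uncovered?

Union of F, G = {1, 2, 4, 5, 7, 9, 10}.
Not covered: 3, 6, 8, 11 — 4 points.

4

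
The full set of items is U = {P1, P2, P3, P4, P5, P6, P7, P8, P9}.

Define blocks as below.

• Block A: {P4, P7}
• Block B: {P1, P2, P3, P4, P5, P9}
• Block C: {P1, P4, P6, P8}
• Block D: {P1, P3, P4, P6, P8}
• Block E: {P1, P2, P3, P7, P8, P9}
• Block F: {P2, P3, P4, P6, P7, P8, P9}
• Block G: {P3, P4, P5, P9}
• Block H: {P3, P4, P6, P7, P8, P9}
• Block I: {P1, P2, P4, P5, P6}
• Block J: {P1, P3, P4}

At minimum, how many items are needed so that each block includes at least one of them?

T = {P1, P4} meets every block (each contains at least one member of T), and |T| = 2.
No single item lies in every block, so at least 2 are needed and 2 is optimal.

2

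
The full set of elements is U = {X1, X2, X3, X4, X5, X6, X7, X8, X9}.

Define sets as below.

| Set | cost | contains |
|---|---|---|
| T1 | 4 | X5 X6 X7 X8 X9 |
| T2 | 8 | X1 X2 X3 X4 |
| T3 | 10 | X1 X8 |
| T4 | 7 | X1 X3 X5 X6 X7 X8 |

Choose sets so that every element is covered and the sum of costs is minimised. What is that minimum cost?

12

T1, T2 together cover every element (T1 ∪ T2 = {X1, X2, X3, X4, X5, X6, X7, X8, X9}); total cost 4 + 8 = 12.
No covering selection has total cost below 12.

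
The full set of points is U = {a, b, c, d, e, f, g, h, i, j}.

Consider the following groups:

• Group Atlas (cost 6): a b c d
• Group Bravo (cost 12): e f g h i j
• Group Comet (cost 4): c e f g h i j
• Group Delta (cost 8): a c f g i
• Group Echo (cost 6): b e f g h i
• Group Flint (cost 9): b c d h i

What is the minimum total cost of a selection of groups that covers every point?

Atlas, Comet together cover every point (Atlas ∪ Comet = {a, b, c, d, e, f, g, h, i, j}); total cost 6 + 4 = 10.
No covering selection has total cost below 10.

10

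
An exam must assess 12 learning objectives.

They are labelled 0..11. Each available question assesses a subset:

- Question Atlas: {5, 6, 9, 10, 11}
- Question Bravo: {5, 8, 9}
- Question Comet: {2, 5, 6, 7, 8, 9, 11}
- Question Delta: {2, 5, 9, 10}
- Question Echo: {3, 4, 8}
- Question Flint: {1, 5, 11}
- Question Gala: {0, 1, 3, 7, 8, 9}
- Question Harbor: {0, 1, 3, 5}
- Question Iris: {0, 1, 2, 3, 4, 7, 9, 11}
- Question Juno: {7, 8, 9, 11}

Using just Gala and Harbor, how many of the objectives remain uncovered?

Union of Gala, Harbor = {0, 1, 3, 5, 7, 8, 9}.
Not covered: 2, 4, 6, 10, 11 — 5 objectives.

5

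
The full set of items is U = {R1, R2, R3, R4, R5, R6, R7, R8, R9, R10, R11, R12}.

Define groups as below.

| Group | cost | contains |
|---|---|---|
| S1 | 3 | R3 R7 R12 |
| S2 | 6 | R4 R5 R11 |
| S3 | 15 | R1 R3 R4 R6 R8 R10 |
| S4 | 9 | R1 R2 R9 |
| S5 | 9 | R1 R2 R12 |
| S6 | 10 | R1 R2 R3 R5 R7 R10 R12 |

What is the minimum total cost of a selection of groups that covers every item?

33

S1, S2, S3, S4 together cover every item (S1 ∪ S2 ∪ S3 ∪ S4 = {R1, R2, R3, R4, R5, R6, R7, R8, R9, R10, R11, R12}); total cost 3 + 6 + 15 + 9 = 33.
No covering selection has total cost below 33.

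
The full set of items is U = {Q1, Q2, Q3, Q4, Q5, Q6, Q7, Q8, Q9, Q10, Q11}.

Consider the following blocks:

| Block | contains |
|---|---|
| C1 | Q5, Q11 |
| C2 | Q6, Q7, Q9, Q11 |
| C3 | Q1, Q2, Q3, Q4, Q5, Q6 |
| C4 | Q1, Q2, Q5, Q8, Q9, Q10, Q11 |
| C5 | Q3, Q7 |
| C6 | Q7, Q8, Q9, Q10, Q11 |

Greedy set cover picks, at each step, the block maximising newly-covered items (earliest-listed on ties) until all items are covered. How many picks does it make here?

3

Greedy: pick C4 (covers 7 new) → pick C3 (covers 3 new) → pick C2 (covers 1 new). Total picks: 3.
(The true minimum cover uses only 2 blocks, so greedy is not optimal here.)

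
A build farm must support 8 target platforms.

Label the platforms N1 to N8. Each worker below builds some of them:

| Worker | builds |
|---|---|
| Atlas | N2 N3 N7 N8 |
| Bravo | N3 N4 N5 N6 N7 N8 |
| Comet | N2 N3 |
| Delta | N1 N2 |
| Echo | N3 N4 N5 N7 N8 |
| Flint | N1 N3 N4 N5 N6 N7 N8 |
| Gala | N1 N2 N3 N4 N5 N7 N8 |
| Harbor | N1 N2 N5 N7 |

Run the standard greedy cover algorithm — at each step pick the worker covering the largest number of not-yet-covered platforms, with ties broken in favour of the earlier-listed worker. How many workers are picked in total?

2

Greedy: pick Flint (covers 7 new) → pick Atlas (covers 1 new). Total picks: 2.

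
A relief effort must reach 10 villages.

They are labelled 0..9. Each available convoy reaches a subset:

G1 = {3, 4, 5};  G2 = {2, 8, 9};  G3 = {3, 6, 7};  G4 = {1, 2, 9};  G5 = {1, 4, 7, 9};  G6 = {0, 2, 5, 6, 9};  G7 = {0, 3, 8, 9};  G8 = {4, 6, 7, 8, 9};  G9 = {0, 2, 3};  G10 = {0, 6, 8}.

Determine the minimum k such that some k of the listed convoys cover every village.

3

Take {G5, G6, G7}. Their union is {0, 1, 2, 3, 4, 5, 6, 7, 8, 9}, which is all 10 villages.
No 2 of the 10 convoys cover everything (all 45 combinations miss at least one village), so 3 is optimal.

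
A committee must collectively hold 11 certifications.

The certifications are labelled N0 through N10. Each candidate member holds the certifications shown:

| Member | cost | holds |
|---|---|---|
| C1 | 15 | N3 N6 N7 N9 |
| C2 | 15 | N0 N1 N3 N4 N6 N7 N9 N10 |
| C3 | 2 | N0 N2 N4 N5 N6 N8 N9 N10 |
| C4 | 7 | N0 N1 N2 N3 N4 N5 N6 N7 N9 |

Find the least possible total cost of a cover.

C3, C4 together cover every certification (C3 ∪ C4 = {N0, N1, N2, N3, N4, N5, N6, N7, N8, N9, N10}); total cost 2 + 7 = 9.
No covering selection has total cost below 9.

9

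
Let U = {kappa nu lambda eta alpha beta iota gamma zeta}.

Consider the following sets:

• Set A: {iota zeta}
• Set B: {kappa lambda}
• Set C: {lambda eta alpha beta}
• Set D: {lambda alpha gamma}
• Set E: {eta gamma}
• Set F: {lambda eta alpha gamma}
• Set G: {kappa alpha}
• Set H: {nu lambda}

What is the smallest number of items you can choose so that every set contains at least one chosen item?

4

T = {lambda, alpha, iota, gamma} meets every set (each contains at least one member of T), and |T| = 4.
The sets A, E, G, H are pairwise disjoint, so any hitting set needs a separate item for each — at least 4. Hence 4 is optimal.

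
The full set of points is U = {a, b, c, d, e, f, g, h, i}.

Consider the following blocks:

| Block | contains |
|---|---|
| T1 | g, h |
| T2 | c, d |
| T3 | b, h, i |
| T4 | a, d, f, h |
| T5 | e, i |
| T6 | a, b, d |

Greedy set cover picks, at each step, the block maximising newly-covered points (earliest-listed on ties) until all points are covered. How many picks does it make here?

5

Greedy: pick T4 (covers 4 new) → pick T3 (covers 2 new) → pick T1 (covers 1 new) → pick T2 (covers 1 new) → pick T5 (covers 1 new). Total picks: 5.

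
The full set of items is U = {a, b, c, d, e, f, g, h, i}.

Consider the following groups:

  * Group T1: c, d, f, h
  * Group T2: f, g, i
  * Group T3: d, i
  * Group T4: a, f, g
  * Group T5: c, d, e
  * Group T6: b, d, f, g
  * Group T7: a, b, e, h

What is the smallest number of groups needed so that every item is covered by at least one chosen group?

T1 and T2 and T7 together: T1 ∪ T2 ∪ T7 = {a, b, c, d, e, f, g, h, i} — every item is covered.
Each group has at most 4 items, and 2·4 = 8 < 9 — so at least 3 groups are needed, and 3 is optimal.

3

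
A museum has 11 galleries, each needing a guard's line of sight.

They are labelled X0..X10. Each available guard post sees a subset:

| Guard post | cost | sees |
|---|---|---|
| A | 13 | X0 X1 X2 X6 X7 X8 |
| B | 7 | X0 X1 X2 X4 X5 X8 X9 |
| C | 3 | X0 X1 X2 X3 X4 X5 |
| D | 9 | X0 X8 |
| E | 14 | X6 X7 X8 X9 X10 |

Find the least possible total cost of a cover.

17

C, E together cover every gallery (C ∪ E = {X0, X1, X2, X3, X4, X5, X6, X7, X8, X9, X10}); total cost 3 + 14 = 17.
No covering selection has total cost below 17.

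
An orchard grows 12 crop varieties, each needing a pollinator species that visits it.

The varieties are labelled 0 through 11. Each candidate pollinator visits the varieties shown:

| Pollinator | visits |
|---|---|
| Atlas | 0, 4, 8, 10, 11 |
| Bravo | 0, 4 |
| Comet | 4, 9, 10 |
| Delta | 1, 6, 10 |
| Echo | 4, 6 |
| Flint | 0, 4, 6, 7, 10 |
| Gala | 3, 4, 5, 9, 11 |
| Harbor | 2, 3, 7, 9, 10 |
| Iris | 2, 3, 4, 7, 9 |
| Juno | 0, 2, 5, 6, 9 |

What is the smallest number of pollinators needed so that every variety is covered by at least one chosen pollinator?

4

Atlas and Delta and Iris and Juno together: Atlas ∪ Delta ∪ Iris ∪ Juno = {0, 1, 2, 3, 4, 5, 6, 7, 8, 9, 10, 11} — every variety is covered.
No 3 of the 10 pollinators cover everything (all 120 combinations miss at least one variety), so 4 is optimal.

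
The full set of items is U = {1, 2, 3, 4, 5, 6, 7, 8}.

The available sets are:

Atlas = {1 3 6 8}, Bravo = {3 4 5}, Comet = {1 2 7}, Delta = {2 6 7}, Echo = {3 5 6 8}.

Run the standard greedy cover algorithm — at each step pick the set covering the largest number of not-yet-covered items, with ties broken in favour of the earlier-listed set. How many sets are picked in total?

Greedy: pick Atlas (covers 4 new) → pick Bravo (covers 2 new) → pick Comet (covers 2 new). Total picks: 3.

3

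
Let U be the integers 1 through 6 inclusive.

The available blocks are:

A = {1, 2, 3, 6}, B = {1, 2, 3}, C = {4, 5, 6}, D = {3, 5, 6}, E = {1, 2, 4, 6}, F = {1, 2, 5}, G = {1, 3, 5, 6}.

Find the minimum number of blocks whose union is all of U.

2

E and G together: E ∪ G = {1, 2, 3, 4, 5, 6} — every element is covered.
No single block has all 6 elements (the largest, A, has 4), so 2 is optimal.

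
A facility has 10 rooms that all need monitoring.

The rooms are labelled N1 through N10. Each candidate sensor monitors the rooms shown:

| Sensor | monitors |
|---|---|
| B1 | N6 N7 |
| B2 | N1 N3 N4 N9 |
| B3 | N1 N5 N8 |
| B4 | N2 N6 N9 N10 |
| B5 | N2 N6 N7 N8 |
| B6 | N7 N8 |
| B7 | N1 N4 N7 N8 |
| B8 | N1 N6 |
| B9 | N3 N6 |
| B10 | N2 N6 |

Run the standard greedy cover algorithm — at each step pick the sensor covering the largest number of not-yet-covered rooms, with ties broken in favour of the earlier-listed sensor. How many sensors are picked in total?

Greedy: pick B2 (covers 4 new) → pick B5 (covers 4 new) → pick B3 (covers 1 new) → pick B4 (covers 1 new). Total picks: 4.

4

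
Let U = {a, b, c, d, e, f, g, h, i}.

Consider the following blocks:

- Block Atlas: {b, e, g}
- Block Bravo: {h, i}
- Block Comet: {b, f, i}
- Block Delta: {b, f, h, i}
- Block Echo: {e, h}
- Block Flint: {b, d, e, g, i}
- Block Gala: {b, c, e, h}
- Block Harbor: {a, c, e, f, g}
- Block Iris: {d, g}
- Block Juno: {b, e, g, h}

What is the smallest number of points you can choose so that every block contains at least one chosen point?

3

Take T = {g, h, i}. Each listed block contains at least one of these, so T is a hitting set of size 3.
The blocks Comet, Echo, Iris are pairwise disjoint, so any hitting set needs a separate point for each — at least 3. Hence 3 is optimal.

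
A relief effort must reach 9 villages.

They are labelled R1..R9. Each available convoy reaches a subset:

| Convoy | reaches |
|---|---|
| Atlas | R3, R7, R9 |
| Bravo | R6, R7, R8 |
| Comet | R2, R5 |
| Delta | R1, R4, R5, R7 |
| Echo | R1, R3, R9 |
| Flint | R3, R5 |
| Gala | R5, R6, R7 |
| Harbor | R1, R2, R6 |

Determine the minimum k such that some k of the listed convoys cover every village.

4

Take {Atlas, Bravo, Comet, Delta}. Their union is {R1, R2, R3, R4, R5, R6, R7, R8, R9}, which is all 9 villages.
Only Delta contains R4, so Delta is forced; the remaining 5 villages need at least 3 more convoys (each remaining convoy adds at most 2) — so at least 4 convoys are needed, and 4 is optimal.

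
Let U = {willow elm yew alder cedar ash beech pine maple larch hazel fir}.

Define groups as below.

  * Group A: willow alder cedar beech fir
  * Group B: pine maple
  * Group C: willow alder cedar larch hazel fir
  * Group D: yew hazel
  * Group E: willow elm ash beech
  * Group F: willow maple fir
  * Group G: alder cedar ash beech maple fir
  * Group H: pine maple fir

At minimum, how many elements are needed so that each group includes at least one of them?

3

The 3 elements {willow, yew, maple} hit every group.
The groups D, E, H are pairwise disjoint, so any hitting set needs a separate element for each — at least 3. Hence 3 is optimal.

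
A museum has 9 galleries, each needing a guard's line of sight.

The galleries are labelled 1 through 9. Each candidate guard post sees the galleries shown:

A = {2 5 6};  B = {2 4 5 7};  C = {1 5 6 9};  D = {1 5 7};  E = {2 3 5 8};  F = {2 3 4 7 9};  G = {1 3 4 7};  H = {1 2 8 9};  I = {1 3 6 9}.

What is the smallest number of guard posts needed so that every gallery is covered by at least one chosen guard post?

E and G and I together: E ∪ G ∪ I = {1, 2, 3, 4, 5, 6, 7, 8, 9} — every gallery is covered.
No 2 of the 9 guard posts cover everything (all 36 combinations miss at least one gallery), so 3 is optimal.

3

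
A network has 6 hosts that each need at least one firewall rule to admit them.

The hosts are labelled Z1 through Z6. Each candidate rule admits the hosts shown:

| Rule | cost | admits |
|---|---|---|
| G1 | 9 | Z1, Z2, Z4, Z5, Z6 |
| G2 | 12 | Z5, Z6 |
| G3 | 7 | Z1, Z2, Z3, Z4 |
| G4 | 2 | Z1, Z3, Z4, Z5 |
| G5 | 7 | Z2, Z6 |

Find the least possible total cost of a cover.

G4, G5 together cover every host (G4 ∪ G5 = {Z1, Z2, Z3, Z4, Z5, Z6}); total cost 2 + 7 = 9.
No covering selection has total cost below 9.

9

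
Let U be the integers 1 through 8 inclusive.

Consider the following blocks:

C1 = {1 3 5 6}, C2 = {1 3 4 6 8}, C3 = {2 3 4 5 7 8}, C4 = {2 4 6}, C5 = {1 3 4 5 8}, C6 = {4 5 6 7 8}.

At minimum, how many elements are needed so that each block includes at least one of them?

The 2 elements {4, 6} hit every block.
No single element lies in every block, so at least 2 are needed and 2 is optimal.

2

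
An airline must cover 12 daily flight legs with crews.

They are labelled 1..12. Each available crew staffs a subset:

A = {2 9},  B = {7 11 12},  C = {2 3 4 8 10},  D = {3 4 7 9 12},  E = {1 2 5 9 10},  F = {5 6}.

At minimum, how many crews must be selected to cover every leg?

Take {B, C, E, F}. Their union is {1, 2, 3, 4, 5, 6, 7, 8, 9, 10, 11, 12}, which is all 12 legs.
Only C contains 8, so C is forced; the remaining 7 legs need at least 3 more crews (each remaining crew adds at most 3) — so at least 4 crews are needed, and 4 is optimal.

4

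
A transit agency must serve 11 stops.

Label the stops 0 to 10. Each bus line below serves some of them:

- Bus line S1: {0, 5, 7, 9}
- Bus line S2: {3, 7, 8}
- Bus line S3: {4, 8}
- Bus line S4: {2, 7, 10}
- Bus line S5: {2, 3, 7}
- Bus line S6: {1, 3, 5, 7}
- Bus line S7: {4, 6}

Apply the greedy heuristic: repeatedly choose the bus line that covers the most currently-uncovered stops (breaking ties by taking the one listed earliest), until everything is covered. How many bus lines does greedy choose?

Greedy: pick S1 (covers 4 new) → pick S2 (covers 2 new) → pick S4 (covers 2 new) → pick S7 (covers 2 new) → pick S6 (covers 1 new). Total picks: 5.

5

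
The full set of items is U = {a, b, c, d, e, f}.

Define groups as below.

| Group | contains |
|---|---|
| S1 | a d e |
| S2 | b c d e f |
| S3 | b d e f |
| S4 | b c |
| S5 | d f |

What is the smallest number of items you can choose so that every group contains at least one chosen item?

The 2 items {b, d} hit every group.
The groups S4, S5 are pairwise disjoint, so any hitting set needs a separate item for each — at least 2. Hence 2 is optimal.

2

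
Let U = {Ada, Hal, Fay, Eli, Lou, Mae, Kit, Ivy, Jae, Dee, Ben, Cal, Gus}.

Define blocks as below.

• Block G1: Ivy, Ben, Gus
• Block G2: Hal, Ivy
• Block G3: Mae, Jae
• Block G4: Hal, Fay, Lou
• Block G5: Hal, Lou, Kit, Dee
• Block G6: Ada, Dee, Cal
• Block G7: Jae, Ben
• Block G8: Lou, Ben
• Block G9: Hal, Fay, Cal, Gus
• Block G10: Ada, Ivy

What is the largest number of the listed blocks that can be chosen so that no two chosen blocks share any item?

G2, G3, G6, G8 are pairwise disjoint (G2={Hal,Ivy}; G3={Mae,Jae}; G6={Ada,Dee,Cal}; G8={Lou,Ben}).
Every remaining block overlaps one of these, and no 5 of the listed blocks are pairwise disjoint, so 4 is the maximum.

4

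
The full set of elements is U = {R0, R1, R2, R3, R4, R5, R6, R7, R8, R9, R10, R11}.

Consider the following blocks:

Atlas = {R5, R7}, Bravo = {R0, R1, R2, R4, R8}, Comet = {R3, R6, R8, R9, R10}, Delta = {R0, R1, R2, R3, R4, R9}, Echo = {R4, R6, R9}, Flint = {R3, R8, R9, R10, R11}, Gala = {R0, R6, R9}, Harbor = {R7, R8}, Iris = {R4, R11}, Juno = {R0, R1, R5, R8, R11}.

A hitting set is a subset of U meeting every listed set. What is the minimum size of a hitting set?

4

H = {R4, R5, R6, R8} meets every block (each contains at least one member of H), and |H| = 4.
No choice of 3 elements meets every block, so 4 is the minimum.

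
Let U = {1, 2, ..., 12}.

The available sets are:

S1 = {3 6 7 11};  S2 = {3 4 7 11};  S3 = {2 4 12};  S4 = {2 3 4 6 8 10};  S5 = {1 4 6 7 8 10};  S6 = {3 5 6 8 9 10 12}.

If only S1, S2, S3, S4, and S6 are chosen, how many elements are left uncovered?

Union of S1, S2, S3, S4, S6 = {2, 3, 4, 5, 6, 7, 8, 9, 10, 11, 12}.
Not covered: 1 — 1 element.

1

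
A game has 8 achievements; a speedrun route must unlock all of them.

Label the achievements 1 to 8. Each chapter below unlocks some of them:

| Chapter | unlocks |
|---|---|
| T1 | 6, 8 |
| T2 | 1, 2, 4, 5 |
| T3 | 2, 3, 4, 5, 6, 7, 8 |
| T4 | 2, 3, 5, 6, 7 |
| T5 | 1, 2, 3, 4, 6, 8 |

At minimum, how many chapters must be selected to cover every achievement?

Take {T2, T3}. Their union is {1, 2, 3, 4, 5, 6, 7, 8}, which is all 8 achievements.
No single chapter has all 8 achievements (the largest, T3, has 7), so 2 is optimal.

2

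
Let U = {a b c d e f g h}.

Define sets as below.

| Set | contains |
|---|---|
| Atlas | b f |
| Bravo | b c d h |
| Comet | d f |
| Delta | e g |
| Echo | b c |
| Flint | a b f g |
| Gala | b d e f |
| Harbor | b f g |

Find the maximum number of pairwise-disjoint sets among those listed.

3

Comet, Delta, Echo are pairwise disjoint (Comet={d,f}; Delta={e,g}; Echo={b,c}).
Every remaining set overlaps one of these, and no 4 of the listed sets are pairwise disjoint, so 3 is the maximum.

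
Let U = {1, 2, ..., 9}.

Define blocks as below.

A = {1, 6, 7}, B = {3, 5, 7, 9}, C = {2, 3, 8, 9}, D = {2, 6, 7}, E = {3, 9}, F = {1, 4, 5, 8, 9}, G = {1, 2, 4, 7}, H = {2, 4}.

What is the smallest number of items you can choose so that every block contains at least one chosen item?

T = {2, 6, 9} meets every block (each contains at least one member of T), and |T| = 3.
The blocks A, E, H are pairwise disjoint, so any hitting set needs a separate item for each — at least 3. Hence 3 is optimal.

3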